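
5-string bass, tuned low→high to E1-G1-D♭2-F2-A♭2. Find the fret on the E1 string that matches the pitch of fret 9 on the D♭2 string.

Fret 9 on D♭2 is MIDI 37 + 9 = 46 (B♭2). On the E1 string (open MIDI 28), that pitch is 46 − 28 = fret 18.

18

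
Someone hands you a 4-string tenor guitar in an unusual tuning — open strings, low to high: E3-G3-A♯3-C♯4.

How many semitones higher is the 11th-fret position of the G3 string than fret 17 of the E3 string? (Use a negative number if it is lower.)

-3 semitones

G3 at fret 11 → F♯4 (MIDI 66); E3 at fret 17 → A4 (MIDI 69).
66 − 69 = -3, so the two pitches are 3 semitones apart.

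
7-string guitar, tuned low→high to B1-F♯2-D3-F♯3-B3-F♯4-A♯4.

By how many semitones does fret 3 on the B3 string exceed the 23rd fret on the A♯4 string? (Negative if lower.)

B3 at fret 3 → D4 (MIDI 62); A♯4 at fret 23 → A6 (MIDI 93).
62 − 93 = -31, so the two pitches are 31 semitones apart.

-31 semitones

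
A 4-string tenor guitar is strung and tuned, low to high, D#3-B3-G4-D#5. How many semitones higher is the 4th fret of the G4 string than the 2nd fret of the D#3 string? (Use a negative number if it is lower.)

18 semitones

G4 at fret 4 → B4 (MIDI 71); D#3 at fret 2 → F3 (MIDI 53).
71 − 53 = 18, so the two pitches are 18 semitones apart.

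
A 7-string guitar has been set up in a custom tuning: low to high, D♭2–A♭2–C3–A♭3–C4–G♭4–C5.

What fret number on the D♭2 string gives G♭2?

G♭2 is 5 semitones above the open D♭2 (Db–D–Eb–E–F–Gb), so it sits at fret 5.

5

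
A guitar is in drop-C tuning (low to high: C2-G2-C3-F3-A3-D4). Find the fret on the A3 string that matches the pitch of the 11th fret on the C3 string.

C3 at fret 11 is C3 + 11 semitones = B3.
The open A3 string is 9 semitones above the open C3, so the same pitch on the A3 string lies at fret 11 − 9 = 2.

2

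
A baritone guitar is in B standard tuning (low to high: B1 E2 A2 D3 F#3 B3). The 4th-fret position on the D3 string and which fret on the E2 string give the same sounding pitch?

Fret 4 on D3 is MIDI 50 + 4 = 54 (F#3). On the E2 string (open MIDI 40), that pitch is 54 − 40 = fret 14.

14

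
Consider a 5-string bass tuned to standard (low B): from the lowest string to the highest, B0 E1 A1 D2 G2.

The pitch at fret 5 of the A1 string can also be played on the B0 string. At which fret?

15

A1 at fret 5 is A1 + 5 semitones = D2.
The open B0 string is 10 semitones below the open A1, so the same pitch on the B0 string lies at fret 5 + 10 = 15.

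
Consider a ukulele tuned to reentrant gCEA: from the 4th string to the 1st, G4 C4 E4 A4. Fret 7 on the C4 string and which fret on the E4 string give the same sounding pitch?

3

C4 at fret 7 is C4 + 7 semitones = G4.
The open E4 string is 4 semitones above the open C4, so the same pitch on the E4 string lies at fret 7 − 4 = 3.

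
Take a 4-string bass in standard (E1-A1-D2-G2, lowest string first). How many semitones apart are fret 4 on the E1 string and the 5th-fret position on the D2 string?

11 semitones

E1 at fret 4 → G♯1 (MIDI 32); D2 at fret 5 → G2 (MIDI 43).
32 − 43 = -11, so the two pitches are 11 semitones apart, with G2 the higher.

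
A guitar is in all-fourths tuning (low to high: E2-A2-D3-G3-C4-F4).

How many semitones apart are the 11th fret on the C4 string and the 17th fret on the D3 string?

C4 at fret 11 → B4 (MIDI 71); D3 at fret 17 → G4 (MIDI 67).
71 − 67 = 4, so the two pitches are 4 semitones apart, with B4 the higher.

4 semitones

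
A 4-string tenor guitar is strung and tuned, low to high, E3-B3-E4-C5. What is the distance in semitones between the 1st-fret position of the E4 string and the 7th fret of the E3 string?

6 semitones

E4 at fret 1 → F4 (MIDI 65); E3 at fret 7 → B3 (MIDI 59).
65 − 59 = 6, so the two pitches are 6 semitones apart, with F4 the higher.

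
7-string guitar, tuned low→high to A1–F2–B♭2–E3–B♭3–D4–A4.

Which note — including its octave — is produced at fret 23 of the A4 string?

The open A4 string plus 23 semitones: A–Bb–B–C–…–Gb–G–Ab.
The walk passes from B into C 2 times, so the octave number goes from 4 to 6.
(Equivalently spelled G♯6.)

A♭6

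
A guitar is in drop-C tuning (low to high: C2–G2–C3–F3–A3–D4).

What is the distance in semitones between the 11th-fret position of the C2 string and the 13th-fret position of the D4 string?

C2 at fret 11 → B2 (MIDI 47); D4 at fret 13 → D#5 (MIDI 75).
47 − 75 = -28, so the two pitches are 28 semitones apart, with D#5 the higher.

28 semitones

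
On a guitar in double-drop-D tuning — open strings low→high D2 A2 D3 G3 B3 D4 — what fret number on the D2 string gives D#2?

1

D#2 is 1 semitone above the open D2 (D–D#), so it sits at fret 1.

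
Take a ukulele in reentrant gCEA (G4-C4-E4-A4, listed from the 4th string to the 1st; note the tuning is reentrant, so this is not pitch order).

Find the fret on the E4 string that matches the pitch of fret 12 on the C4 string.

C4 at fret 12 is C4 + 12 semitones = C5.
The open E4 string is 4 semitones above the open C4, so the same pitch on the E4 string lies at fret 12 − 4 = 8.

8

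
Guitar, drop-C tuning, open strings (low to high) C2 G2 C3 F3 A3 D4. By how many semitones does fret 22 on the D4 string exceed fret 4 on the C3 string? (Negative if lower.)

32 semitones

D4 at fret 22 → C6 (MIDI 84); C3 at fret 4 → E3 (MIDI 52).
84 − 52 = 32, so the two pitches are 32 semitones apart.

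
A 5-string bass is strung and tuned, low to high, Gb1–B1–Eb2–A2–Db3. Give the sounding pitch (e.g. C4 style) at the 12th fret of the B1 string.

B1 is MIDI 35. Adding 12 gives 47, which is B2.

B2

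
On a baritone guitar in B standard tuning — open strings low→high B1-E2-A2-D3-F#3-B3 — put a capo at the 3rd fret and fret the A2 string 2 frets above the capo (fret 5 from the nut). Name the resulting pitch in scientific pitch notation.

The capo raises the open A2 by 3 semitones to C3; fretting 2 more gives A2 + 3 + 2 = A2 + 5 semitones = D3.

D3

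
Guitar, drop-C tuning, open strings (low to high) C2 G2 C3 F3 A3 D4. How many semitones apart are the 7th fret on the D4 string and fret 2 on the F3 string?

D4 at fret 7 → A4 (MIDI 69); F3 at fret 2 → G3 (MIDI 55).
69 − 55 = 14, so the two pitches are 14 semitones apart, with A4 the higher.

14 semitones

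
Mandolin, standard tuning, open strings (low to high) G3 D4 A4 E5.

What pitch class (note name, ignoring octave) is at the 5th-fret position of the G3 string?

The open G3 string plus 5 semitones: G–G#–A–A#–B–C.

C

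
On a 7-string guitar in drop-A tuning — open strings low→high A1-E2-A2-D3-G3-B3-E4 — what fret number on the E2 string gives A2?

A2 is 5 semitones above the open E2 (E–F–F#–G–G#–A), so it sits at fret 5.

5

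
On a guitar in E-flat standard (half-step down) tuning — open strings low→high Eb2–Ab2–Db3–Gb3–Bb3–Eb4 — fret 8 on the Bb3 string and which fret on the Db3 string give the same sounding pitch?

17

Fret 8 on Bb3 is MIDI 58 + 8 = 66 (Gb4). On the Db3 string (open MIDI 49), that pitch is 66 − 49 = fret 17.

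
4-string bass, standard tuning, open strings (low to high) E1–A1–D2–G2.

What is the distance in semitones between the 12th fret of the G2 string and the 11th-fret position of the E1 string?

G2 at fret 12 → G3 (MIDI 55); E1 at fret 11 → D#2 (MIDI 39).
55 − 39 = 16, so the two pitches are 16 semitones apart, with G3 the higher.

16 semitones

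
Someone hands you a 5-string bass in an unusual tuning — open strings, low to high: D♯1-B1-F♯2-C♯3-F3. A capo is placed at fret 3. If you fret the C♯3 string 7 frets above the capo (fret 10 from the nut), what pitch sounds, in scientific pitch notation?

The capo raises the open C♯3 by 3 semitones to E3; fretting 7 more gives C♯3 + 3 + 7 = C♯3 + 10 semitones = B3.

B3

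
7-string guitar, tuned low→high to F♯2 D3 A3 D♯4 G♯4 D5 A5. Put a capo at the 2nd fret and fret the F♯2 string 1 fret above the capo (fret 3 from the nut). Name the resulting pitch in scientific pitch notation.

The capo raises the open F♯2 by 2 semitones to G♯2; fretting 1 more gives F♯2 + 2 + 1 = F♯2 + 3 semitones = A2.

A2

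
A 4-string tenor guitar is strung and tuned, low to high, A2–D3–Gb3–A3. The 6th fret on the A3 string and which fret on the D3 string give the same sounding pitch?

A3 at fret 6 is A3 + 6 semitones = Eb4.
The open D3 string is 7 semitones below the open A3, so the same pitch on the D3 string lies at fret 6 + 7 = 13.

13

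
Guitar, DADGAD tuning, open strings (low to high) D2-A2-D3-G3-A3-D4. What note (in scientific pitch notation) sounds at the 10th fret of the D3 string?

The open D3 string plus 10 semitones: D–D#–E–F–…–A#–B–C.
The walk passes from B into C once, so the octave number goes from 3 to 4.

C4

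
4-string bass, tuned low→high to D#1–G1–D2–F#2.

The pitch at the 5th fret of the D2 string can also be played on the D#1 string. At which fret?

D2 at fret 5 is D2 + 5 semitones = G2.
The open D#1 string is 11 semitones below the open D2, so the same pitch on the D#1 string lies at fret 5 + 11 = 16.

16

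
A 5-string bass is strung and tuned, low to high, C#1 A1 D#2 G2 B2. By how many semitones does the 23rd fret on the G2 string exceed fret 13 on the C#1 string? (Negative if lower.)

28 semitones

G2 at fret 23 → F#4 (MIDI 66); C#1 at fret 13 → D2 (MIDI 38).
66 − 38 = 28, so the two pitches are 28 semitones apart.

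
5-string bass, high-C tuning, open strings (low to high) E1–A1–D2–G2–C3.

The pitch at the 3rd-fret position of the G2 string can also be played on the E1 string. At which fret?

Fret 3 on G2 is MIDI 43 + 3 = 46 (A#2). On the E1 string (open MIDI 28), that pitch is 46 − 28 = fret 18.

18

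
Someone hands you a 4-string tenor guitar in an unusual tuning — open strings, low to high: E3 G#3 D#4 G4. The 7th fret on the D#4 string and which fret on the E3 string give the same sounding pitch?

18

D#4 at fret 7 is D#4 + 7 semitones = A#4.
The open E3 string is 11 semitones below the open D#4, so the same pitch on the E3 string lies at fret 7 + 11 = 18.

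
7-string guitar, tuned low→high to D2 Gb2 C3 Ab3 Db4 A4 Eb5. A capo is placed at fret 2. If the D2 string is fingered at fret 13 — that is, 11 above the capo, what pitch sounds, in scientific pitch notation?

Eb3

The capo raises the open D2 by 2 semitones to E2; fretting 11 more gives D2 + 2 + 11 = D2 + 13 semitones = Eb3.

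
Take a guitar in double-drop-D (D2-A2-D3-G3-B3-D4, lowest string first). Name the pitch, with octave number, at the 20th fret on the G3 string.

D#5

Each fret is one semitone, so G3 + 20 = D#5.
(Equivalently spelled Eb5.)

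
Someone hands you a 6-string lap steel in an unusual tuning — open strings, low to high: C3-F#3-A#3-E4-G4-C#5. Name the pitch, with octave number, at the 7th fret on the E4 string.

Each fret is one semitone, so E4 + 7 = B4.

B4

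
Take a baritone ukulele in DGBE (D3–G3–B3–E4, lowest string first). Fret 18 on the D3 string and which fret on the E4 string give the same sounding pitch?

Fret 18 on D3 is MIDI 50 + 18 = 68 (G♯4). On the E4 string (open MIDI 64), that pitch is 68 − 64 = fret 4.

4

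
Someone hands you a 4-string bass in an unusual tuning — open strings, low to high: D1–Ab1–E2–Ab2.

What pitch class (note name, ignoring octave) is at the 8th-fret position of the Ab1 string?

The open Ab1 string plus 8 semitones: Ab–A–Bb–B–C–Db–D–Eb–E.

E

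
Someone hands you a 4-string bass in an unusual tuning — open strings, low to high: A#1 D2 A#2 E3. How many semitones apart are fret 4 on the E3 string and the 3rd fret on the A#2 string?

7 semitones

E3 at fret 4 → G#3 (MIDI 56); A#2 at fret 3 → C#3 (MIDI 49).
56 − 49 = 7, so the two pitches are 7 semitones apart, with G#3 the higher.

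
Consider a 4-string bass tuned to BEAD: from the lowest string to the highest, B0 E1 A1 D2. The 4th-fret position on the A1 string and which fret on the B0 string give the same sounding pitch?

A1 at fret 4 is A1 + 4 semitones = C♯2.
The open B0 string is 10 semitones below the open A1, so the same pitch on the B0 string lies at fret 4 + 10 = 14.

14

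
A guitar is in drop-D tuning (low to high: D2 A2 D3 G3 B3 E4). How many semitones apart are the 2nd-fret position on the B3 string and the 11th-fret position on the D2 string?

B3 at fret 2 → C#4 (MIDI 61); D2 at fret 11 → C#3 (MIDI 49).
61 − 49 = 12, so the two pitches are 12 semitones apart, with C#4 the higher.

12 semitones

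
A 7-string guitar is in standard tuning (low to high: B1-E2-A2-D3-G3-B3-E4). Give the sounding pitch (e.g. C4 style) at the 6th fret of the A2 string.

D♯3

A2 is MIDI 45. Adding 6 gives 51, which is D♯3.
(Equivalently spelled E♭3.)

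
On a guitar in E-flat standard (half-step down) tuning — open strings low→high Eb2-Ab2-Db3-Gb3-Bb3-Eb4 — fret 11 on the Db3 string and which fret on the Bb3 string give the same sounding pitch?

2

Db3 at fret 11 is Db3 + 11 semitones = C4.
The open Bb3 string is 9 semitones above the open Db3, so the same pitch on the Bb3 string lies at fret 11 − 9 = 2.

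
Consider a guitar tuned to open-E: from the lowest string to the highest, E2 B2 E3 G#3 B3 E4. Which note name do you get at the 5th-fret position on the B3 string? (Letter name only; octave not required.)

The open B3 string plus 5 semitones: B–C–C#–D–D#–E.

E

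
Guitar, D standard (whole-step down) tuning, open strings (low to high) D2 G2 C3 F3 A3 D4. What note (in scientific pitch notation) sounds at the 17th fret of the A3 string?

The open A3 string plus 17 semitones: A–A#–B–C–…–C–C#–D.
The walk passes from B into C 2 times, so the octave number goes from 3 to 5.

D5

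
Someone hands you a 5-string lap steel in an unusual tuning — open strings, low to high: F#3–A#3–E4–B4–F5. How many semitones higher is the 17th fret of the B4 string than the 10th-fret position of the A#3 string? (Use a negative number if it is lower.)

B4 at fret 17 → E6 (MIDI 88); A#3 at fret 10 → G#4 (MIDI 68).
88 − 68 = 20, so the two pitches are 20 semitones apart.

20 semitones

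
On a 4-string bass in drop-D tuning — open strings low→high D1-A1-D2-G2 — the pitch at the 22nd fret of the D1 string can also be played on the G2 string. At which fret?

Fret 22 on D1 is MIDI 26 + 22 = 48 (C3). On the G2 string (open MIDI 43), that pitch is 48 − 43 = fret 5.

5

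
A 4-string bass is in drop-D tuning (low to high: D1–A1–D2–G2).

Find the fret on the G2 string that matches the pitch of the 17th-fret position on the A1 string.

A1 at fret 17 is A1 + 17 semitones = D3.
The open G2 string is 10 semitones above the open A1, so the same pitch on the G2 string lies at fret 17 − 10 = 7.

7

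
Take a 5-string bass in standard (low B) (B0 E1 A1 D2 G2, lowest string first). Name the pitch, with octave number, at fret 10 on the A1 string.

Each fret is one semitone, so A1 + 10 = G2.

G2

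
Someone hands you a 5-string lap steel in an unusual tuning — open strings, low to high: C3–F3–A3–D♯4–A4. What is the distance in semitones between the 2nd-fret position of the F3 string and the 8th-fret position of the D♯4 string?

F3 at fret 2 → G3 (MIDI 55); D♯4 at fret 8 → B4 (MIDI 71).
55 − 71 = -16, so the two pitches are 16 semitones apart, with B4 the higher.

16 semitones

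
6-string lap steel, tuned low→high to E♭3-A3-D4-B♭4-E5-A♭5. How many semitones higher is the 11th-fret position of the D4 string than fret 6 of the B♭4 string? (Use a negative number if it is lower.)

D4 at fret 11 → D♭5 (MIDI 73); B♭4 at fret 6 → E5 (MIDI 76).
73 − 76 = -3, so the two pitches are 3 semitones apart.

-3 semitones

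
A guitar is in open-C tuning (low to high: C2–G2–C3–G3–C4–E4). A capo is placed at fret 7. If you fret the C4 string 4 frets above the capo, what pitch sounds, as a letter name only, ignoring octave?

B

The capo raises the open C4 by 7 semitones to G4; fretting 4 more gives C4 + 7 + 4 = C4 + 11 semitones, landing on B.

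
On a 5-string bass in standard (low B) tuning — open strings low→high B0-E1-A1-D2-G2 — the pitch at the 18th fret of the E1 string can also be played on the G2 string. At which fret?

E1 at fret 18 is E1 + 18 semitones = A#2.
The open G2 string is 15 semitones above the open E1, so the same pitch on the G2 string lies at fret 18 − 15 = 3.

3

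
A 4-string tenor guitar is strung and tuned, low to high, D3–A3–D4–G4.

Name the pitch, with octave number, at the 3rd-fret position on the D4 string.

D4 is MIDI 62. Adding 3 gives 65, which is F4.

F4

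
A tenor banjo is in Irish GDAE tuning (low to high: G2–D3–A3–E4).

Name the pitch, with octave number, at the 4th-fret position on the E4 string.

Each fret is one semitone, so E4 + 4 = G#4.

G#4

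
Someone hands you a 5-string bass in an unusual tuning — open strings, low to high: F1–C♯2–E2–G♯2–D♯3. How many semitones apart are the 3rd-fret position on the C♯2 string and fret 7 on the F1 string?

C♯2 at fret 3 → E2 (MIDI 40); F1 at fret 7 → C2 (MIDI 36).
40 − 36 = 4, so the two pitches are 4 semitones apart, with E2 the higher.

4 semitones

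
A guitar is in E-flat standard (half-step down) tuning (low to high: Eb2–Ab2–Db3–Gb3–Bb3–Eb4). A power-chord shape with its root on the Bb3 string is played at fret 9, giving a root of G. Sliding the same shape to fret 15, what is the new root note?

Db

Moving from fret 9 to fret 15 shifts the root by 6 semitones.
G up 6 semitones is Db.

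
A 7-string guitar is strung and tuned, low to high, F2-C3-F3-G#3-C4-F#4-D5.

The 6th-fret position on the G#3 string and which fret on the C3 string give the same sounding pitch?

14

G#3 at fret 6 is G#3 + 6 semitones = D4.
The open C3 string is 8 semitones below the open G#3, so the same pitch on the C3 string lies at fret 6 + 8 = 14.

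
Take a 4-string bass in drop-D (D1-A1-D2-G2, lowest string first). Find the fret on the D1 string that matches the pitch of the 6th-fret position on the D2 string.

18

D2 at fret 6 is D2 + 6 semitones = G#2.
The open D1 string is 12 semitones below the open D2, so the same pitch on the D1 string lies at fret 6 + 12 = 18.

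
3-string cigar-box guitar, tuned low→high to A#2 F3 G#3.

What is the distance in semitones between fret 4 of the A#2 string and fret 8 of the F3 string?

11 semitones

A#2 at fret 4 → D3 (MIDI 50); F3 at fret 8 → C#4 (MIDI 61).
50 − 61 = -11, so the two pitches are 11 semitones apart, with C#4 the higher.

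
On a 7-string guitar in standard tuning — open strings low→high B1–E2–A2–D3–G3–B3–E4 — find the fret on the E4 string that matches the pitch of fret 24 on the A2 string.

5

Fret 24 on A2 is MIDI 45 + 24 = 69 (A4). On the E4 string (open MIDI 64), that pitch is 69 − 64 = fret 5.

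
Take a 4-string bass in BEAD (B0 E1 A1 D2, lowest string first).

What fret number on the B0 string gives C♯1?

2

C♯1 is 2 semitones above the open B0 (B–C–C#), so it sits at fret 2.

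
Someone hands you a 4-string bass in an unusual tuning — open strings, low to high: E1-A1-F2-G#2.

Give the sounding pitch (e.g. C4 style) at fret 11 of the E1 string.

E1 is MIDI 28. Adding 11 gives 39, which is D#2.

D#2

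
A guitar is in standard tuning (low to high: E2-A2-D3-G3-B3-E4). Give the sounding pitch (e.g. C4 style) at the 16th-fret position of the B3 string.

The open B3 string plus 16 semitones: B–C–C#–D–…–C#–D–D#.
The walk passes from B into C 2 times, so the octave number goes from 3 to 5.
(Equivalently spelled E♭5.)

D♯5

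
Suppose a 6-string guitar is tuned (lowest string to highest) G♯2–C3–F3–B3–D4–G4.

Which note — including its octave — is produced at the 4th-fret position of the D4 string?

F♯4

D4 is MIDI 62. Adding 4 gives 66, which is F♯4.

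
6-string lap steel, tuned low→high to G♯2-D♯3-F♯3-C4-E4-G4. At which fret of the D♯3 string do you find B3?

8

B3 is 8 semitones above the open D♯3 (D#–E–F–F#–G–G#–A–A#–B), so it sits at fret 8.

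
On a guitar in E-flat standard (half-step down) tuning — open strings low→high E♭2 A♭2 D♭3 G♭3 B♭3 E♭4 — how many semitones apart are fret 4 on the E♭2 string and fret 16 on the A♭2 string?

17 semitones

E♭2 at fret 4 → G2 (MIDI 43); A♭2 at fret 16 → C4 (MIDI 60).
43 − 60 = -17, so the two pitches are 17 semitones apart, with C4 the higher.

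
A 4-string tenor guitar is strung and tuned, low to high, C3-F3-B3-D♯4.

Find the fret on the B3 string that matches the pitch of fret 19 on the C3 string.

8

Fret 19 on C3 is MIDI 48 + 19 = 67 (G4). On the B3 string (open MIDI 59), that pitch is 67 − 59 = fret 8.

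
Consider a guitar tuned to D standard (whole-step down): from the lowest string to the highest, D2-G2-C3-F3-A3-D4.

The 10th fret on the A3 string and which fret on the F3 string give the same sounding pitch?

A3 at fret 10 is A3 + 10 semitones = G4.
The open F3 string is 4 semitones below the open A3, so the same pitch on the F3 string lies at fret 10 + 4 = 14.

14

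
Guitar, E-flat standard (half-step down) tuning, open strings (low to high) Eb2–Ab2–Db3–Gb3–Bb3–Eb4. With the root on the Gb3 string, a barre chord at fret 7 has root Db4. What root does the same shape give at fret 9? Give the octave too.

Eb4

Moving from fret 7 to fret 9 shifts the root by 2 semitones.
Db4 up 2 semitones is Eb4.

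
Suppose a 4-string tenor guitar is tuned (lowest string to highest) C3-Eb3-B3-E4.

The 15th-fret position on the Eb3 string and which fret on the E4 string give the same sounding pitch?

2

Eb3 at fret 15 is Eb3 + 15 semitones = Gb4.
The open E4 string is 13 semitones above the open Eb3, so the same pitch on the E4 string lies at fret 15 − 13 = 2.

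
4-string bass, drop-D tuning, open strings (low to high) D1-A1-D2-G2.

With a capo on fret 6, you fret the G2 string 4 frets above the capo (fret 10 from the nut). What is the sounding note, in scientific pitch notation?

F3

The capo raises the open G2 by 6 semitones to C♯3; fretting 4 more gives G2 + 6 + 4 = G2 + 10 semitones = F3.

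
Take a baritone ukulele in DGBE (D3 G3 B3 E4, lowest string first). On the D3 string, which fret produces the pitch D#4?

D#4 is 13 semitones above the open D3 (D–D#–E–F–…–C#–D–D#), so it sits at fret 13.

13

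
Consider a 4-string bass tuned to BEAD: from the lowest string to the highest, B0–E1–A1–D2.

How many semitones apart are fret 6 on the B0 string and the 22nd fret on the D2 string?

31 semitones

B0 at fret 6 → F1 (MIDI 29); D2 at fret 22 → C4 (MIDI 60).
29 − 60 = -31, so the two pitches are 31 semitones apart, with C4 the higher.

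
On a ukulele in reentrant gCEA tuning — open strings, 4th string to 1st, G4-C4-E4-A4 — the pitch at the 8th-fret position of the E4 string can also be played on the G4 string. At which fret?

E4 at fret 8 is E4 + 8 semitones = C5.
The open G4 string is 3 semitones above the open E4, so the same pitch on the G4 string lies at fret 8 − 3 = 5.

5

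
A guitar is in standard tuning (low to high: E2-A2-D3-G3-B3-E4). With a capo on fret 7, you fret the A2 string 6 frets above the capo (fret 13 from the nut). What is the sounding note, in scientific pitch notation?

The capo raises the open A2 by 7 semitones to E3; fretting 6 more gives A2 + 7 + 6 = A2 + 13 semitones = A#3.

A#3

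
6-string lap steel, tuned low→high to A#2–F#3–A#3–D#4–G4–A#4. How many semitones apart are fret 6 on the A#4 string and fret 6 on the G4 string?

3 semitones

A#4 at fret 6 → E5 (MIDI 76); G4 at fret 6 → C#5 (MIDI 73).
76 − 73 = 3, so the two pitches are 3 semitones apart, with E5 the higher.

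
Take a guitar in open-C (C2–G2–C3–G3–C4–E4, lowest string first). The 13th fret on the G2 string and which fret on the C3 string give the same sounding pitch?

8

G2 at fret 13 is G2 + 13 semitones = G#3.
The open C3 string is 5 semitones above the open G2, so the same pitch on the C3 string lies at fret 13 − 5 = 8.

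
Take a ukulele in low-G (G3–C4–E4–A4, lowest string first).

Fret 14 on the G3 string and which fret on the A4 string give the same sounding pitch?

G3 at fret 14 is G3 + 14 semitones = A4.
The open A4 string is 14 semitones above the open G3, so the same pitch on the A4 string lies at fret 14 − 14 = 0.

0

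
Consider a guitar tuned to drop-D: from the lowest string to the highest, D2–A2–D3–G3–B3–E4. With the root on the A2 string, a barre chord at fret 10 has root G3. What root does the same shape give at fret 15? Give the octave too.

Moving from fret 10 to fret 15 shifts the root by 5 semitones.
G3 up 5 semitones is C4.

C4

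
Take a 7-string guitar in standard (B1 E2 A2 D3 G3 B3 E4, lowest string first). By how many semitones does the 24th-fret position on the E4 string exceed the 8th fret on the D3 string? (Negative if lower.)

30 semitones

E4 at fret 24 → E6 (MIDI 88); D3 at fret 8 → A♯3 (MIDI 58).
88 − 58 = 30, so the two pitches are 30 semitones apart.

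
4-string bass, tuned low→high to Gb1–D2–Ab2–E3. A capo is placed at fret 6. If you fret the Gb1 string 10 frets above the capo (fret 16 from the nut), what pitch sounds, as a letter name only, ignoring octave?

The capo raises the open Gb1 by 6 semitones to C2; fretting 10 more gives Gb1 + 6 + 10 = Gb1 + 16 semitones, landing on Bb.
(Also written A#.)

Bb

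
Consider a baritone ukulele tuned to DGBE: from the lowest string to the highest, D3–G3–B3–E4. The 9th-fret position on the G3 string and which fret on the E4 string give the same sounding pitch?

G3 at fret 9 is G3 + 9 semitones = E4.
The open E4 string is 9 semitones above the open G3, so the same pitch on the E4 string lies at fret 9 − 9 = 0.

0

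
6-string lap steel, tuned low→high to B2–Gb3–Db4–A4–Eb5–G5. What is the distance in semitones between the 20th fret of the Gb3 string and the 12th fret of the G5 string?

Gb3 at fret 20 → D5 (MIDI 74); G5 at fret 12 → G6 (MIDI 91).
74 − 91 = -17, so the two pitches are 17 semitones apart, with G6 the higher.

17 semitones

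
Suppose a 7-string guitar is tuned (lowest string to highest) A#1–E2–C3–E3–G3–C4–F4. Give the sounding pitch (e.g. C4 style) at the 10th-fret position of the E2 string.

D3

Each fret is one semitone, so E2 + 10 = D3.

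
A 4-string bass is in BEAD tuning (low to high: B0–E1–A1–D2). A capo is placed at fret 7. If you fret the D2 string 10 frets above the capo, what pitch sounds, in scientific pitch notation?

The capo raises the open D2 by 7 semitones to A2; fretting 10 more gives D2 + 7 + 10 = D2 + 17 semitones = G3.

G3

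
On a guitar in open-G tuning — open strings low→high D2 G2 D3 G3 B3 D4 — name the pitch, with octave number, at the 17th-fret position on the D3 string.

D3 is MIDI 50. Adding 17 gives 67, which is G4.

G4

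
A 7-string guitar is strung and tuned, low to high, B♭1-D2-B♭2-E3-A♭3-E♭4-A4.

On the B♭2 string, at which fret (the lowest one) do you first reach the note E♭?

From B♭2, count semitones up the chromatic scale until reaching E♭: Bb–B–C–Db–D–Eb — 5 steps.

5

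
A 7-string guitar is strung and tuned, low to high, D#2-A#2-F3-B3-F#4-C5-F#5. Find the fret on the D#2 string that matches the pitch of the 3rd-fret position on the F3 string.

17

F3 at fret 3 is F3 + 3 semitones = G#3.
The open D#2 string is 14 semitones below the open F3, so the same pitch on the D#2 string lies at fret 3 + 14 = 17.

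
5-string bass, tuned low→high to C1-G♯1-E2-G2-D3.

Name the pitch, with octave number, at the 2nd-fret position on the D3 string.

E3

D3 is MIDI 50. Adding 2 gives 52, which is E3.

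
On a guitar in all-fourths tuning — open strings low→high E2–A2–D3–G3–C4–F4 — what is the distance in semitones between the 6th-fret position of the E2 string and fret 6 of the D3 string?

10 semitones

E2 at fret 6 → A#2 (MIDI 46); D3 at fret 6 → G#3 (MIDI 56).
46 − 56 = -10, so the two pitches are 10 semitones apart, with G#3 the higher.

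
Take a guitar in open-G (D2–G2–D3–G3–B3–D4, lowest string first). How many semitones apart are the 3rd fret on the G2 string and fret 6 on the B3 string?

G2 at fret 3 → A#2 (MIDI 46); B3 at fret 6 → F4 (MIDI 65).
46 − 65 = -19, so the two pitches are 19 semitones apart, with F4 the higher.

19 semitones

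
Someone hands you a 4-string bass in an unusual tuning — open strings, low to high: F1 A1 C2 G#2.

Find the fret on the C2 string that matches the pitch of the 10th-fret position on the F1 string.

3

Fret 10 on F1 is MIDI 29 + 10 = 39 (D#2). On the C2 string (open MIDI 36), that pitch is 39 − 36 = fret 3.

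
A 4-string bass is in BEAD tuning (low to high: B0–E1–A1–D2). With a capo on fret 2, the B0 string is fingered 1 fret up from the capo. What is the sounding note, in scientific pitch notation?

D1

The capo raises the open B0 by 2 semitones to C♯1; fretting 1 more gives B0 + 2 + 1 = B0 + 3 semitones = D1.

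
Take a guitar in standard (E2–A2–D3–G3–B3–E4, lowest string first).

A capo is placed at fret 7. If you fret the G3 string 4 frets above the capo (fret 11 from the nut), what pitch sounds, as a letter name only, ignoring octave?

The capo raises the open G3 by 7 semitones to D4; fretting 4 more gives G3 + 7 + 4 = G3 + 11 semitones, landing on F♯.

F♯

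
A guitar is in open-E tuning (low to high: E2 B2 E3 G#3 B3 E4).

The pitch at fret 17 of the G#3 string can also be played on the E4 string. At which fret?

9

Fret 17 on G#3 is MIDI 56 + 17 = 73 (C#5). On the E4 string (open MIDI 64), that pitch is 73 − 64 = fret 9.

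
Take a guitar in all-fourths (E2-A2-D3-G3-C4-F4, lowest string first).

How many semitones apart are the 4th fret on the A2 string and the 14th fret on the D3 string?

15 semitones

A2 at fret 4 → C♯3 (MIDI 49); D3 at fret 14 → E4 (MIDI 64).
49 − 64 = -15, so the two pitches are 15 semitones apart, with E4 the higher.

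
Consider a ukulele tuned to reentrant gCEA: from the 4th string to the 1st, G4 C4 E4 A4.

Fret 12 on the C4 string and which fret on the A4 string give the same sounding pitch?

C4 at fret 12 is C4 + 12 semitones = C5.
The open A4 string is 9 semitones above the open C4, so the same pitch on the A4 string lies at fret 12 − 9 = 3.

3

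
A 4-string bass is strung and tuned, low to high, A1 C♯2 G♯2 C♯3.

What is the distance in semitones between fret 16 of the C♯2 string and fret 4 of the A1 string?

C♯2 at fret 16 → F3 (MIDI 53); A1 at fret 4 → C♯2 (MIDI 37).
53 − 37 = 16, so the two pitches are 16 semitones apart, with F3 the higher.

16 semitones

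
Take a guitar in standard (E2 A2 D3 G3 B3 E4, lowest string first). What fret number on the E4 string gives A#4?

6

A#4 is 6 semitones above the open E4 (E–F–F#–G–G#–A–A#), so it sits at fret 6.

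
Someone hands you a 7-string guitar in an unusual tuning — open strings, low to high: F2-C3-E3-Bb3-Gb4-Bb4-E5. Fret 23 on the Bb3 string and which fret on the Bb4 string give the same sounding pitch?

Fret 23 on Bb3 is MIDI 58 + 23 = 81 (A5). On the Bb4 string (open MIDI 70), that pitch is 81 − 70 = fret 11.

11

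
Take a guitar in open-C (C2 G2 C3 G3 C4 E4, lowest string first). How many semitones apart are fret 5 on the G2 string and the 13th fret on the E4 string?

G2 at fret 5 → C3 (MIDI 48); E4 at fret 13 → F5 (MIDI 77).
48 − 77 = -29, so the two pitches are 29 semitones apart, with F5 the higher.

29 semitones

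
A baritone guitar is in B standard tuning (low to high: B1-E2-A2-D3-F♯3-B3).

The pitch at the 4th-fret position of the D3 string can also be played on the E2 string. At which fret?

14

D3 at fret 4 is D3 + 4 semitones = F♯3.
The open E2 string is 10 semitones below the open D3, so the same pitch on the E2 string lies at fret 4 + 10 = 14.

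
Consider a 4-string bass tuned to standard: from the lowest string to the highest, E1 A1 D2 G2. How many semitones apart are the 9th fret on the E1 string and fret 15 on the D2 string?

16 semitones

E1 at fret 9 → C#2 (MIDI 37); D2 at fret 15 → F3 (MIDI 53).
37 − 53 = -16, so the two pitches are 16 semitones apart, with F3 the higher.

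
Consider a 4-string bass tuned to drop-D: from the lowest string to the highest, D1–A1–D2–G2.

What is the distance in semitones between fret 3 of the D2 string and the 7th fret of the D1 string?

8 semitones

D2 at fret 3 → F2 (MIDI 41); D1 at fret 7 → A1 (MIDI 33).
41 − 33 = 8, so the two pitches are 8 semitones apart, with F2 the higher.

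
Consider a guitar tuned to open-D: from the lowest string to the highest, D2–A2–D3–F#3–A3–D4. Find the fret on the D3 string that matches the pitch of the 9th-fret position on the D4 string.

21

Fret 9 on D4 is MIDI 62 + 9 = 71 (B4). On the D3 string (open MIDI 50), that pitch is 71 − 50 = fret 21.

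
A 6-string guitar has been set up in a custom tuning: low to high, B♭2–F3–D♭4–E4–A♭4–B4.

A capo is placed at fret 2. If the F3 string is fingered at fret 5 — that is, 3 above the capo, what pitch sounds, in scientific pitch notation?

The capo raises the open F3 by 2 semitones to G3; fretting 3 more gives F3 + 2 + 3 = F3 + 5 semitones = B♭3.

B♭3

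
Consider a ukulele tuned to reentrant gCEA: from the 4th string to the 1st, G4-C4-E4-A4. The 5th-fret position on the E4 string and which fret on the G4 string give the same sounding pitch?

2

Fret 5 on E4 is MIDI 64 + 5 = 69 (A4). On the G4 string (open MIDI 67), that pitch is 69 − 67 = fret 2.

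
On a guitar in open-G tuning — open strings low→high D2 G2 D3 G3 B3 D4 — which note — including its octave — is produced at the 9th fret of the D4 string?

D4 is MIDI 62. Adding 9 gives 71, which is B4.

B4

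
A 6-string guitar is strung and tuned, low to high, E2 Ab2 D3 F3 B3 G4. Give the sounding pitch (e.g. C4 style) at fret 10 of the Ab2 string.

Gb3

The open Ab2 string plus 10 semitones: Ab–A–Bb–B–…–E–F–Gb.
The walk passes from B into C once, so the octave number goes from 2 to 3.
(Equivalently spelled F#3.)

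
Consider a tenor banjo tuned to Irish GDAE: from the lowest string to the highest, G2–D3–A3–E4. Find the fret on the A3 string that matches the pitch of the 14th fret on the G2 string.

0

Fret 14 on G2 is MIDI 43 + 14 = 57 (A3). On the A3 string (open MIDI 57), that pitch is 57 − 57 = fret 0.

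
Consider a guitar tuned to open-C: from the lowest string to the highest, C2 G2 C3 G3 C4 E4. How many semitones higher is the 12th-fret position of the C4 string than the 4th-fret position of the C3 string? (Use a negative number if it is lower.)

20 semitones

C4 at fret 12 → C5 (MIDI 72); C3 at fret 4 → E3 (MIDI 52).
72 − 52 = 20, so the two pitches are 20 semitones apart.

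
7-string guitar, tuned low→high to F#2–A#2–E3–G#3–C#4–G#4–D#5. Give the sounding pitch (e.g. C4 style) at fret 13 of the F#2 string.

F#2 is MIDI 42. Adding 13 gives 55, which is G3.

G3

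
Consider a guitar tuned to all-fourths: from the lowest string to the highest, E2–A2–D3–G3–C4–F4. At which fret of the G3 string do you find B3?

4

B3 is 4 semitones above the open G3 (G–G#–A–A#–B), so it sits at fret 4.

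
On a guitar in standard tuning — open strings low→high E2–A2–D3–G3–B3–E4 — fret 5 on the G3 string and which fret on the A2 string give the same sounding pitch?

Fret 5 on G3 is MIDI 55 + 5 = 60 (C4). On the A2 string (open MIDI 45), that pitch is 60 − 45 = fret 15.

15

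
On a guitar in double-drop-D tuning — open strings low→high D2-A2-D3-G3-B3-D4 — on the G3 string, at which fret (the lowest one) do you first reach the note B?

4

From G3, count semitones up the chromatic scale until reaching B: G–G#–A–A#–B — 4 steps.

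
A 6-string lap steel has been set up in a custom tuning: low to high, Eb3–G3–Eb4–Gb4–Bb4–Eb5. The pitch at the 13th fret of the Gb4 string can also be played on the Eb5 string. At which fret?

Gb4 at fret 13 is Gb4 + 13 semitones = G5.
The open Eb5 string is 9 semitones above the open Gb4, so the same pitch on the Eb5 string lies at fret 13 − 9 = 4.

4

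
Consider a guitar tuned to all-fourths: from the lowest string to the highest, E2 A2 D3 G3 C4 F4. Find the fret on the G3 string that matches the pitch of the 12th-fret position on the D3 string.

7

Fret 12 on D3 is MIDI 50 + 12 = 62 (D4). On the G3 string (open MIDI 55), that pitch is 62 − 55 = fret 7.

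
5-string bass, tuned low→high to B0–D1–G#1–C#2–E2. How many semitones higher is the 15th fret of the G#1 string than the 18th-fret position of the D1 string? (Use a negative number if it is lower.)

G#1 at fret 15 → B2 (MIDI 47); D1 at fret 18 → G#2 (MIDI 44).
47 − 44 = 3, so the two pitches are 3 semitones apart.

3 semitones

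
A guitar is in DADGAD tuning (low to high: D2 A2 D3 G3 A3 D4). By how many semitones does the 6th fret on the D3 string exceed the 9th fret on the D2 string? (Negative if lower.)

9 semitones

D3 at fret 6 → G♯3 (MIDI 56); D2 at fret 9 → B2 (MIDI 47).
56 − 47 = 9, so the two pitches are 9 semitones apart.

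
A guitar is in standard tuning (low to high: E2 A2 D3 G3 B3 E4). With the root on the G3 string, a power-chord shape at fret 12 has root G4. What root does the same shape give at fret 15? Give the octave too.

Moving from fret 12 to fret 15 shifts the root by 3 semitones.
G4 up 3 semitones is A♯4.

A♯4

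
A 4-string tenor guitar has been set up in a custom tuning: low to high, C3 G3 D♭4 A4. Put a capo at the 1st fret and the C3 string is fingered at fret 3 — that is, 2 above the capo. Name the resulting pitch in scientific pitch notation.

The capo raises the open C3 by 1 semitone to D♭3; fretting 2 more gives C3 + 1 + 2 = C3 + 3 semitones = E♭3.
(Also written D♯.)

E♭3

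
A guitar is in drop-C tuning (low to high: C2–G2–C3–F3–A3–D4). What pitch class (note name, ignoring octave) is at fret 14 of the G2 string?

Each fret is one semitone, so G2 + 14 = A.

A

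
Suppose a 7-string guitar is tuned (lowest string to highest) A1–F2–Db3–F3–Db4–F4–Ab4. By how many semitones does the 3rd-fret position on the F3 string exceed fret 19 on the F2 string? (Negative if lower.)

F3 at fret 3 → Ab3 (MIDI 56); F2 at fret 19 → C4 (MIDI 60).
56 − 60 = -4, so the two pitches are 4 semitones apart.

-4 semitones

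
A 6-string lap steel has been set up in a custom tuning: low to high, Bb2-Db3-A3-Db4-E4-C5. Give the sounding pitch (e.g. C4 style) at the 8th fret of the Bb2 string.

Bb2 is MIDI 46. Adding 8 gives 54, which is Gb3.
(Equivalently spelled F#3.)

Gb3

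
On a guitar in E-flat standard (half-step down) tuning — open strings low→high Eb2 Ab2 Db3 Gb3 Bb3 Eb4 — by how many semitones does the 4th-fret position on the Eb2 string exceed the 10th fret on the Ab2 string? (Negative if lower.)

-11 semitones

Eb2 at fret 4 → G2 (MIDI 43); Ab2 at fret 10 → Gb3 (MIDI 54).
43 − 54 = -11, so the two pitches are 11 semitones apart.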